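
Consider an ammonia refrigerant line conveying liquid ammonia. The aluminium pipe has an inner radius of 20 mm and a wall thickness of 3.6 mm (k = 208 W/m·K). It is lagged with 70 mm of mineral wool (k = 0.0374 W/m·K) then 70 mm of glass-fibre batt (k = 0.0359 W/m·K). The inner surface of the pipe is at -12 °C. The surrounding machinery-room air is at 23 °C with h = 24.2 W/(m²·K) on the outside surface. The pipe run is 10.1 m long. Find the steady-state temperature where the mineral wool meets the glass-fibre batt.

T ≈ 12.5 °C

Per-layer cylindrical resistances, series-summed:
R_aluminium pipe wall = ln(23.6/20)/(2π×208×10.1) = 1.254×10^-5 K/W
R_mineral wool = ln(93.6/23.6)/(2π×0.0374×10.1) = 0.5805 K/W
R_glass-fibre batt = ln(163.6/93.6)/(2π×0.0359×10.1) = 0.2451 K/W
R_outer film = 1/(h_o·2πr_oL) = 1/(24.2×2π×0.1636×10.1) = 0.00398 K/W
R_total = 0.8296 K/W
Q = ΔT/R_total = 35/0.8296
Q = 42.2 W
T_interface = T_inner + Q·ΣR(inner→interface) = -12 + 42.2×0.5805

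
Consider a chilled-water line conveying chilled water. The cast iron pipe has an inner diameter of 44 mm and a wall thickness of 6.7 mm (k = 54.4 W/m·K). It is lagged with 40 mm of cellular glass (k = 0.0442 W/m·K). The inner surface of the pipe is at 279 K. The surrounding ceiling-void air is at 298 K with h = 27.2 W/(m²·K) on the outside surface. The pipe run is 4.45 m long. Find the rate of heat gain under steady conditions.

Treating each annulus and film as a series resistance:
R_cast iron pipe wall = ln(28.7/22)/(2π×54.4×4.45) = 1.748×10^-4 K/W
R_cellular glass = ln(68.7/28.7)/(2π×0.0442×4.45) = 0.7063 K/W
R_outer film = 1/(h_o·2πr_oL) = 1/(27.2×2π×0.0687×4.45) = 0.01914 K/W
R_total = 0.7256 K/W
Q = ΔT/R_total = 19/0.7256

Q ≈ 26.2 W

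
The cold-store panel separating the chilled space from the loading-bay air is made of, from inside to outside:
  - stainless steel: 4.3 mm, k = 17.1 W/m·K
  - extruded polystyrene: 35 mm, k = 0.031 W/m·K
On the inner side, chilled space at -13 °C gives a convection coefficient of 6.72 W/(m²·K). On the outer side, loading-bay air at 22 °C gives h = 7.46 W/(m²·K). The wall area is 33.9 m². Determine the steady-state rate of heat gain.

Thermal resistances in series:
R_inner film = 1/(h_i·A) = 1/(6.72×33.9) = 0.00439 K/W
R_stainless steel = L/(kA) = 0.0043/(17.1×33.9) = 7.418×10^-6 K/W
R_extruded polystyrene = L/(kA) = 0.035/(0.031×33.9) = 0.0333 K/W
R_outer film = 1/(h_o·A) = 1/(7.46×33.9) = 0.003954 K/W
R_total = 0.04166 K/W
Q = ΔT / R_total = 35 / 0.04166

Q ≈ 840 W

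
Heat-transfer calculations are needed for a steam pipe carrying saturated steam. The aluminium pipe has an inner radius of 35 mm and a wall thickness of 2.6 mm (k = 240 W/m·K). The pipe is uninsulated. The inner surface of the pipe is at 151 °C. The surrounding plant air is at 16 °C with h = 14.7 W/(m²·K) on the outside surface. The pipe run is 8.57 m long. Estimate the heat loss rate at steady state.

For a radial system each layer contributes R = ln(r_out/r_in)/(2πkL); films add R = 1/(hA).
R_aluminium pipe wall = ln(37.6/35)/(2π×240×8.57) = 5.545×10^-6 K/W
R_outer film = 1/(h_o·2πr_oL) = 1/(14.7×2π×0.0376×8.57) = 0.0336 K/W
R_total = 0.03361 K/W
Q = ΔT/R_total = 135/0.03361

Q ≈ 4020 W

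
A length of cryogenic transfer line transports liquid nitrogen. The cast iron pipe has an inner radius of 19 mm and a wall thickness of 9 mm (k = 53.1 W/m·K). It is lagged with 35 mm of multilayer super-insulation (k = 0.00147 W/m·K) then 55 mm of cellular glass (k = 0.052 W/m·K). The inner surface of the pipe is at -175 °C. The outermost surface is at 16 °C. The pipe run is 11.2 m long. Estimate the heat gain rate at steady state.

Q ≈ 23.8 W

Per-layer cylindrical resistances, series-summed:
R_cast iron pipe wall = ln(28/19)/(2π×53.1×11.2) = 1.038×10^-4 K/W
R_multilayer super-insulation = ln(63/28)/(2π×0.00147×11.2) = 7.839 K/W
R_cellular glass = ln(118/63)/(2π×0.052×11.2) = 0.1715 K/W
R_total = 8.011 K/W
Q = ΔT/R_total = 191/8.011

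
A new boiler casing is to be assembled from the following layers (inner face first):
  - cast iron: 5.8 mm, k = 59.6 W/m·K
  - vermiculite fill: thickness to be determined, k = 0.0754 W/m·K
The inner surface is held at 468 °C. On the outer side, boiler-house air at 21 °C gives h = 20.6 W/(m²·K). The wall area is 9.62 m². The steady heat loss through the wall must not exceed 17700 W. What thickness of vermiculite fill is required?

L ≈ 14.7 mm

Treating each layer as a thermal resistance in series:
R_cast iron = L/(kA) = 0.0058/(59.6×9.62) = 1.012×10^-5 K/W
R_outer film = 1/(h_o·A) = 1/(20.6×9.62) = 0.005046 K/W
Sum of the known resistances R_other = 0.005056 K/W
Required total resistance R_tot = ΔT/Q_allow = 447/17700 = 0.02525 K/W
R_vermiculite fill = R_tot − R_other = 0.0202 K/W
L = R·k·A = 0.0202×0.0754×9.62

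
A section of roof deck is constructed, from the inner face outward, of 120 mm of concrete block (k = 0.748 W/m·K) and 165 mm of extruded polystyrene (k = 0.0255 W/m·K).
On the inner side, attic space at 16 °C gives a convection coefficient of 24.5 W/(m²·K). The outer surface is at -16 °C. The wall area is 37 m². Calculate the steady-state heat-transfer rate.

Q ≈ 177 W

Treating each layer as a thermal resistance in series:
R_inner film = 1/(h_i·A) = 1/(24.5×37) = 0.001103 K/W
R_concrete block = L/(kA) = 0.12/(0.748×37) = 0.004336 K/W
R_extruded polystyrene = L/(kA) = 0.165/(0.0255×37) = 0.1749 K/W
R_total = 0.1803 K/W
Q = ΔT / R_total = 32 / 0.1803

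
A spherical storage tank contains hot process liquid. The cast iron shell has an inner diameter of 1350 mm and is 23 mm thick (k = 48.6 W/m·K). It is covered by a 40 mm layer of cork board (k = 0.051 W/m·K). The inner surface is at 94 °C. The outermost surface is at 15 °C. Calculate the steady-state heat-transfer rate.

Q ≈ 652 W

For a spherical shell R = (1/r₁ − 1/r₂)/(4πk); film R = 1/(h·4πr²). In series:
R_cast iron shell = (1/0.675 − 1/0.698)/(4π×48.6) = 7.993×10^-5 K/W
R_cork board = (1/0.698 − 1/0.738)/(4π×0.051) = 0.1212 K/W
R_total = 0.1212 K/W
Q = ΔT/R_total = 79/0.1212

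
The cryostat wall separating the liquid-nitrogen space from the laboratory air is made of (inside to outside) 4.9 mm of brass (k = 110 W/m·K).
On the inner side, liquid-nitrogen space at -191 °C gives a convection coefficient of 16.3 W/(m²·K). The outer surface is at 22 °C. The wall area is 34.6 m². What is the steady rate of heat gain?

Thermal resistances in series:
R_inner film = 1/(h_i·A) = 1/(16.3×34.6) = 0.001773 K/W
R_brass = L/(kA) = 0.0049/(110×34.6) = 1.287×10^-6 K/W
R_total = 0.001774 K/W
Q = ΔT / R_total = 213 / 0.001774

Q ≈ 120000 W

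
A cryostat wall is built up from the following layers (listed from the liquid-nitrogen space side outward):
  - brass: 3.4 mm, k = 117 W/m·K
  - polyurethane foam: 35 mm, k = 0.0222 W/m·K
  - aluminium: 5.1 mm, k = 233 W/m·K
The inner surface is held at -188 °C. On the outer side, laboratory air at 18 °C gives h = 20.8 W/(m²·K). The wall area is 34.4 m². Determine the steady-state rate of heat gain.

Q ≈ 4360 W

Model the wall as resistances in series:
R_brass = L/(kA) = 0.0034/(117×34.4) = 8.448×10^-7 K/W
R_polyurethane foam = L/(kA) = 0.035/(0.0222×34.4) = 0.04583 K/W
R_aluminium = L/(kA) = 0.0051/(233×34.4) = 6.363×10^-7 K/W
R_outer film = 1/(h_o·A) = 1/(20.8×34.4) = 0.001398 K/W
R_total = 0.04723 K/W
Q = ΔT / R_total = 206 / 0.04723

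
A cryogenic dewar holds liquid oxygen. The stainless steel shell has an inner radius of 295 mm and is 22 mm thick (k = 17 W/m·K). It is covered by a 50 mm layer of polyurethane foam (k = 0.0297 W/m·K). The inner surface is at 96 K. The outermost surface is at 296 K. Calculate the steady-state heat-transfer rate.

Q ≈ 174 W

Radial (spherical) resistances in series:
R_stainless steel shell = (1/0.295 − 1/0.317)/(4π×17) = 0.001101 K/W
R_polyurethane foam = (1/0.317 − 1/0.367)/(4π×0.0297) = 1.152 K/W
R_total = 1.153 K/W
Q = ΔT/R_total = 200/1.153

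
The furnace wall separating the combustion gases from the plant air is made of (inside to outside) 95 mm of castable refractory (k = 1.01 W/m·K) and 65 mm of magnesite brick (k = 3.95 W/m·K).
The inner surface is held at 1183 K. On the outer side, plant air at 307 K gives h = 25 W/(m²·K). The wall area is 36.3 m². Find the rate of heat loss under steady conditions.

Q ≈ 211000 W

Series thermal resistances:
R_castable refractory = L/(kA) = 0.095/(1.01×36.3) = 0.002591 K/W
R_magnesite brick = L/(kA) = 0.065/(3.95×36.3) = 4.533×10^-4 K/W
R_outer film = 1/(h_o·A) = 1/(25×36.3) = 0.001102 K/W
R_total = 0.004146 K/W
Q = ΔT / R_total = 876 / 0.004146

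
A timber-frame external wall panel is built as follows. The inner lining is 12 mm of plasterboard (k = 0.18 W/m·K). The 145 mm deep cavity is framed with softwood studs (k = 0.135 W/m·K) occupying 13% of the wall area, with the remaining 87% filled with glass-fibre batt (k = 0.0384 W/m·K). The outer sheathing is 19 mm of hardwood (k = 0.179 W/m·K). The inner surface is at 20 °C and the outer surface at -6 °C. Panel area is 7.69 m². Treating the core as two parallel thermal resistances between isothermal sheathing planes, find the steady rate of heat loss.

Q ≈ 66.2 W

Sheathing layers in series; stud and cavity paths in parallel between them.
R_inner = 0.012/(0.18×7.69) = 0.008669 K/W
R_stud  = 0.145/(0.135×0.13×7.69) = 1.074 K/W
R_cav   = 0.145/(0.0384×0.87×7.69) = 0.5644 K/W
1/R_core = 1/R_stud + 1/R_cav → R_core = 0.37 K/W
R_outer = 0.019/(0.179×7.69) = 0.0138 K/W
R_total = 0.3925 K/W
Q = ΔT/R_total = 26/0.3925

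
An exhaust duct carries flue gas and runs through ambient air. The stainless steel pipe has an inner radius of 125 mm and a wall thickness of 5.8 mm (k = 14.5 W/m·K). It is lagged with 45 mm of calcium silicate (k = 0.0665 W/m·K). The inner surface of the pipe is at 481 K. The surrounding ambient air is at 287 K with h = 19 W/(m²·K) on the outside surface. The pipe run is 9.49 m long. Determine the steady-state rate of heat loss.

Per-layer cylindrical resistances, series-summed:
R_stainless steel pipe wall = ln(130.8/125)/(2π×14.5×9.49) = 5.246×10^-5 K/W
R_calcium silicate = ln(175.8/130.8)/(2π×0.0665×9.49) = 0.07457 K/W
R_outer film = 1/(h_o·2πr_oL) = 1/(19×2π×0.1758×9.49) = 0.005021 K/W
R_total = 0.07964 K/W
Q = ΔT/R_total = 194/0.07964

Q ≈ 2440 W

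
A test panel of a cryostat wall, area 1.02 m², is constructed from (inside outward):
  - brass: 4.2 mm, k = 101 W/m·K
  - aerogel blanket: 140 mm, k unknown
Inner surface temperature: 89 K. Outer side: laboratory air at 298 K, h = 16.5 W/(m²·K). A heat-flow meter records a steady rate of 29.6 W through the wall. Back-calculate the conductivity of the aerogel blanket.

Model the wall as resistances in series:
R_brass = L/(kA) = 0.0042/(101×1.02) = 4.077×10^-5 K/W
R_outer film = 1/(h_o·A) = 1/(16.5×1.02) = 0.05942 K/W
Sum of known resistances R_other = 0.05946 K/W
Total R = ΔT/Q = 209/29.6 = 7.061 K/W
R_aerogel blanket = R_total − R_other = 7.001 K/W
k = L/(R·A) = 0.14/(7.001×1.02)

k ≈ 0.0196 W/(m·K)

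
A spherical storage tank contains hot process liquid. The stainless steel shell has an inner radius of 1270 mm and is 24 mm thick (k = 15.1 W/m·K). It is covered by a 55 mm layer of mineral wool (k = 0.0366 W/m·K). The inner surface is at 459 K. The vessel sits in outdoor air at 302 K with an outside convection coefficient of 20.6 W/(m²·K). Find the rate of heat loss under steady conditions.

Q ≈ 2220 W

Radial (spherical) resistances in series:
R_stainless steel shell = (1/1.27 − 1/1.294)/(4π×15.1) = 7.696×10^-5 K/W
R_mineral wool = (1/1.294 − 1/1.349)/(4π×0.0366) = 0.06851 K/W
R_outer film = 1/(h·4πr_o²) = 1/(20.6×4π×1.349²) = 0.002123 K/W
R_total = 0.07071 K/W
Q = ΔT/R_total = 157/0.07071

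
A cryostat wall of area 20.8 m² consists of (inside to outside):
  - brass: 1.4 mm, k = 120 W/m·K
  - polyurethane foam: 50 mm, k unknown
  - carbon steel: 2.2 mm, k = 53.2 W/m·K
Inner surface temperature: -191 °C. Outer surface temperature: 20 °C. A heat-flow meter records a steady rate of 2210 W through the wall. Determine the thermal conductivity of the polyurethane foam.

k ≈ 0.0252 W/(m·K)

Model the wall as resistances in series:
R_brass = L/(kA) = 0.0014/(120×20.8) = 5.609×10^-7 K/W
R_carbon steel = L/(kA) = 0.0022/(53.2×20.8) = 1.988×10^-6 K/W
Sum of known resistances R_other = 2.549×10^-6 K/W
Total R = ΔT/Q = 211/2210 = 0.09548 K/W
R_polyurethane foam = R_total − R_other = 0.09547 K/W
k = L/(R·A) = 0.05/(0.09547×20.8)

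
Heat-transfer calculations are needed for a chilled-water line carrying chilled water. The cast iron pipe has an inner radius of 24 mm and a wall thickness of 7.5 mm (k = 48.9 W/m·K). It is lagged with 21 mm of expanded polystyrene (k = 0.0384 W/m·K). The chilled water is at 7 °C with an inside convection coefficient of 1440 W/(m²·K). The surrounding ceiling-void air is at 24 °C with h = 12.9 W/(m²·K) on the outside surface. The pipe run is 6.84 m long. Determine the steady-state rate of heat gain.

For a radial system each layer contributes R = ln(r_out/r_in)/(2πkL); films add R = 1/(hA).
R_inner film = 1/(h_i·2πr₁L) = 1/(1440×2π×0.024×6.84) = 6.733×10^-4 K/W
R_cast iron pipe wall = ln(31.5/24)/(2π×48.9×6.84) = 1.294×10^-4 K/W
R_expanded polystyrene = ln(52.5/31.5)/(2π×0.0384×6.84) = 0.3095 K/W
R_outer film = 1/(h_o·2πr_oL) = 1/(12.9×2π×0.0525×6.84) = 0.03436 K/W
R_total = 0.3447 K/W
Q = ΔT/R_total = 17/0.3447

Q ≈ 49.3 W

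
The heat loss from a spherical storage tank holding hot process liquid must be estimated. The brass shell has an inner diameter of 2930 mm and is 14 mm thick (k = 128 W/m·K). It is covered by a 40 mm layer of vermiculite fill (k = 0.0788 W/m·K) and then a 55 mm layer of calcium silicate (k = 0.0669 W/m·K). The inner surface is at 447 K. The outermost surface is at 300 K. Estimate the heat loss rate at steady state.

Each spherical layer contributes R = (1/r_i − 1/r_o)/(4πk):
R_brass shell = (1/1.465 − 1/1.479)/(4π×128) = 4.017×10^-6 K/W
R_vermiculite fill = (1/1.479 − 1/1.519)/(4π×0.0788) = 0.01798 K/W
R_calcium silicate = (1/1.519 − 1/1.574)/(4π×0.0669) = 0.02736 K/W
R_total = 0.04535 K/W
Q = ΔT/R_total = 147/0.04535

Q ≈ 3240 W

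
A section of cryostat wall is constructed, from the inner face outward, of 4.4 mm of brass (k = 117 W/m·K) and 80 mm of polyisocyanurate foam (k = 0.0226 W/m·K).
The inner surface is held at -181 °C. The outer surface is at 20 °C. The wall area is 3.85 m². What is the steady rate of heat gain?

Treating each layer as a thermal resistance in series:
R_brass = L/(kA) = 0.0044/(117×3.85) = 9.768×10^-6 K/W
R_polyisocyanurate foam = L/(kA) = 0.08/(0.0226×3.85) = 0.9194 K/W
R_total = 0.9194 K/W
Q = ΔT / R_total = 201 / 0.9194

Q ≈ 219 W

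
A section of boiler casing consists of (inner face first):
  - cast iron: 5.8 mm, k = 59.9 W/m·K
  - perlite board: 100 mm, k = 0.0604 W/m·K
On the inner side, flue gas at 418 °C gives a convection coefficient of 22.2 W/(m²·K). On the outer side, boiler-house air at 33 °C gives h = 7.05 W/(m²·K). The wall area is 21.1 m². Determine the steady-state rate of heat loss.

Treating each layer as a thermal resistance in series:
R_inner film = 1/(h_i·A) = 1/(22.2×21.1) = 0.002135 K/W
R_cast iron = L/(kA) = 0.0058/(59.9×21.1) = 4.589×10^-6 K/W
R_perlite board = L/(kA) = 0.1/(0.0604×21.1) = 0.07847 K/W
R_outer film = 1/(h_o·A) = 1/(7.05×21.1) = 0.006722 K/W
R_total = 0.08733 K/W
Q = ΔT / R_total = 385 / 0.08733

Q ≈ 4410 W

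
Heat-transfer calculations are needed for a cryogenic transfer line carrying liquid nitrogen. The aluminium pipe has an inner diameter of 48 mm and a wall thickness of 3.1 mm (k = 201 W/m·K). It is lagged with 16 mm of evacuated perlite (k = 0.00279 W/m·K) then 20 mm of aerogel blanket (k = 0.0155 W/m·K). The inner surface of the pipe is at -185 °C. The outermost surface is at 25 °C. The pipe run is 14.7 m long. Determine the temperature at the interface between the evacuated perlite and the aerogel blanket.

For a radial system each layer contributes R = ln(r_out/r_in)/(2πkL); films add R = 1/(hA).
R_aluminium pipe wall = ln(27.1/24)/(2π×201×14.7) = 6.544×10^-6 K/W
R_evacuated perlite = ln(43.1/27.1)/(2π×0.00279×14.7) = 1.801 K/W
R_aerogel blanket = ln(63.1/43.1)/(2π×0.0155×14.7) = 0.2663 K/W
R_total = 2.067 K/W
Q = ΔT/R_total = 210/2.067
Q = 102 W
T_interface = T_inner + Q·ΣR(inner→interface) = -185 + 102×1.801

T ≈ -2.05 °C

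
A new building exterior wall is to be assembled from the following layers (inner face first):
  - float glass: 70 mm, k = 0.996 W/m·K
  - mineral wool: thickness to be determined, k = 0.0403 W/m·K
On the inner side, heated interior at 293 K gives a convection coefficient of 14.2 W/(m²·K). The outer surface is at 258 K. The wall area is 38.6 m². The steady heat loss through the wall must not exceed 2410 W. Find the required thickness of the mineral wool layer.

Model the wall as resistances in series:
R_inner film = 1/(h_i·A) = 1/(14.2×38.6) = 0.001824 K/W
R_float glass = L/(kA) = 0.07/(0.996×38.6) = 0.001821 K/W
Sum of the known resistances R_other = 0.003645 K/W
Required total resistance R_tot = ΔT/Q_allow = 35/2410 = 0.01452 K/W
R_mineral wool = R_tot − R_other = 0.01088 K/W
L = R·k·A = 0.01088×0.0403×38.6

L ≈ 16.9 mm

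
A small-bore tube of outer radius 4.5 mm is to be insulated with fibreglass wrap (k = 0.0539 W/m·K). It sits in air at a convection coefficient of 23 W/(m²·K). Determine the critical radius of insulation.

r_cr ≈ 2.34 mm

For a cylinder r_cr = k/h = 0.0539/23
r_cr = 2.34 mm; since the bare radius (4.5 mm) is above r_cr, any added insulation will reduce heat loss.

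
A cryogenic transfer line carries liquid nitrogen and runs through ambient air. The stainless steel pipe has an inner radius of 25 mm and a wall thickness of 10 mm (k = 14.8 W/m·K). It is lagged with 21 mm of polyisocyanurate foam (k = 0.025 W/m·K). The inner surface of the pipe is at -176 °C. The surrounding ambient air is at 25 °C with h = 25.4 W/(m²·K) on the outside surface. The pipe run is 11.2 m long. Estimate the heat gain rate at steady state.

Q ≈ 724 W

Per-layer cylindrical resistances, series-summed:
R_stainless steel pipe wall = ln(35/25)/(2π×14.8×11.2) = 3.231×10^-4 K/W
R_polyisocyanurate foam = ln(56/35)/(2π×0.025×11.2) = 0.2672 K/W
R_outer film = 1/(h_o·2πr_oL) = 1/(25.4×2π×0.056×11.2) = 0.00999 K/W
R_total = 0.2775 K/W
Q = ΔT/R_total = 201/0.2775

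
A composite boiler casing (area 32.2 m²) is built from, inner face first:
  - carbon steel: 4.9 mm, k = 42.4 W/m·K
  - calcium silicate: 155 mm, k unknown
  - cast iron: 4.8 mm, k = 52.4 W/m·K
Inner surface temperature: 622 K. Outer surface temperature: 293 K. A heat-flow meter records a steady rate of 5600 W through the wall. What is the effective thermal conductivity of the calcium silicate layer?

Thermal resistances in series:
R_carbon steel = L/(kA) = 0.0049/(42.4×32.2) = 3.589×10^-6 K/W
R_cast iron = L/(kA) = 0.0048/(52.4×32.2) = 2.845×10^-6 K/W
Sum of known resistances R_other = 6.434×10^-6 K/W
Total R = ΔT/Q = 329/5600 = 0.05875 K/W
R_calcium silicate = R_total − R_other = 0.05874 K/W
k = L/(R·A) = 0.155/(0.05874×32.2)

k ≈ 0.0819 W/(m·K)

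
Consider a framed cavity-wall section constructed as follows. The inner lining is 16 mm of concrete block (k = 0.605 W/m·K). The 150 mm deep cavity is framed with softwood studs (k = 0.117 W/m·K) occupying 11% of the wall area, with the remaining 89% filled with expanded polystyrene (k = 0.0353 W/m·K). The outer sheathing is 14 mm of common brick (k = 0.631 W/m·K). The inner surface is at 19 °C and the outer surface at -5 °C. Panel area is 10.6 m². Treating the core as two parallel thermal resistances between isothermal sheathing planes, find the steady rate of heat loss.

Sheathing layers in series; stud and cavity paths in parallel between them.
R_inner = 0.016/(0.605×10.6) = 0.002495 K/W
R_stud  = 0.15/(0.117×0.11×10.6) = 1.1 K/W
R_cav   = 0.15/(0.0353×0.89×10.6) = 0.4504 K/W
1/R_core = 1/R_stud + 1/R_cav → R_core = 0.3195 K/W
R_outer = 0.014/(0.631×10.6) = 0.002093 K/W
R_total = 0.3241 K/W
Q = ΔT/R_total = 24/0.3241

Q ≈ 74 W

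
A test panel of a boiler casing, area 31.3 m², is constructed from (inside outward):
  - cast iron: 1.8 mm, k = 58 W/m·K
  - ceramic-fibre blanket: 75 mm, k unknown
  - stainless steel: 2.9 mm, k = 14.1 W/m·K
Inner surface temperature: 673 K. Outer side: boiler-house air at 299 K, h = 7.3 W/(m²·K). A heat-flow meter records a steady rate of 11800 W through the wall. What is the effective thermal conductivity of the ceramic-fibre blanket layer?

Series thermal resistances:
R_cast iron = L/(kA) = 0.0018/(58×31.3) = 9.915×10^-7 K/W
R_stainless steel = L/(kA) = 0.0029/(14.1×31.3) = 6.571×10^-6 K/W
R_outer film = 1/(h_o·A) = 1/(7.3×31.3) = 0.004377 K/W
Sum of known resistances R_other = 0.004384 K/W
Total R = ΔT/Q = 374/11800 = 0.03169 K/W
R_ceramic-fibre blanket = R_total − R_other = 0.02731 K/W
k = L/(R·A) = 0.075/(0.02731×31.3)

k ≈ 0.0877 W/(m·K)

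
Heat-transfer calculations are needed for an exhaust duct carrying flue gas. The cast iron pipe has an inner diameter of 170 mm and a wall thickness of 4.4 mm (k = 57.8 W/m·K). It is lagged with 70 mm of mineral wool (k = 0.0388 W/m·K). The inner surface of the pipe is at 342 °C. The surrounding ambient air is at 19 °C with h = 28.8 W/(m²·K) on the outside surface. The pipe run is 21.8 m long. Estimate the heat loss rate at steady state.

For a radial system each layer contributes R = ln(r_out/r_in)/(2πkL); films add R = 1/(hA).
R_cast iron pipe wall = ln(89.4/85)/(2π×57.8×21.8) = 6.375×10^-6 K/W
R_mineral wool = ln(159.4/89.4)/(2π×0.0388×21.8) = 0.1088 K/W
R_outer film = 1/(h_o·2πr_oL) = 1/(28.8×2π×0.1594×21.8) = 0.00159 K/W
R_total = 0.1104 K/W
Q = ΔT/R_total = 323/0.1104

Q ≈ 2930 W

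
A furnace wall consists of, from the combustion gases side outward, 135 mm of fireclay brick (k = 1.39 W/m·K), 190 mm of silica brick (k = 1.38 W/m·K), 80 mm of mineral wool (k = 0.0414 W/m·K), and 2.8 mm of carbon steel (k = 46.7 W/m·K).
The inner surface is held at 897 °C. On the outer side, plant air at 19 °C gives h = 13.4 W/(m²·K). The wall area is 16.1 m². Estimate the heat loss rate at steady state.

Q ≈ 6310 W

Model the wall as resistances in series:
R_fireclay brick = L/(kA) = 0.135/(1.39×16.1) = 0.006032 K/W
R_silica brick = L/(kA) = 0.19/(1.38×16.1) = 0.008552 K/W
R_mineral wool = L/(kA) = 0.08/(0.0414×16.1) = 0.12 K/W
R_carbon steel = L/(kA) = 0.0028/(46.7×16.1) = 3.724×10^-6 K/W
R_outer film = 1/(h_o·A) = 1/(13.4×16.1) = 0.004635 K/W
R_total = 0.1392 K/W
Q = ΔT / R_total = 878 / 0.1392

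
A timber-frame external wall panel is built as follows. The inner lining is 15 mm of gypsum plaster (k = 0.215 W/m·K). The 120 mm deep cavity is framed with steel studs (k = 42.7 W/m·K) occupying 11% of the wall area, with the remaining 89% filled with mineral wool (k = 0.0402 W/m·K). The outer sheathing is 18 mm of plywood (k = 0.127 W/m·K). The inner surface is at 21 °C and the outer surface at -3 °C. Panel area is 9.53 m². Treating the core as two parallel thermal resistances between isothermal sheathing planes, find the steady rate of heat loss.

Sheathing layers in series; stud and cavity paths in parallel between them.
R_inner = 0.015/(0.215×9.53) = 0.007321 K/W
R_stud  = 0.12/(42.7×0.11×9.53) = 0.002681 K/W
R_cav   = 0.12/(0.0402×0.89×9.53) = 0.3519 K/W
1/R_core = 1/R_stud + 1/R_cav → R_core = 0.002661 K/W
R_outer = 0.018/(0.127×9.53) = 0.01487 K/W
R_total = 0.02485 K/W
Q = ΔT/R_total = 24/0.02485

Q ≈ 966 W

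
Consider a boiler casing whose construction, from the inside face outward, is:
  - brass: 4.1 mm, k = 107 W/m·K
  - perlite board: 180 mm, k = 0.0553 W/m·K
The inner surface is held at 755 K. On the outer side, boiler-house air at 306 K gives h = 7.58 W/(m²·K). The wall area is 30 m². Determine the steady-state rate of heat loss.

Series thermal resistances:
R_brass = L/(kA) = 0.0041/(107×30) = 1.277×10^-6 K/W
R_perlite board = L/(kA) = 0.18/(0.0553×30) = 0.1085 K/W
R_outer film = 1/(h_o·A) = 1/(7.58×30) = 0.004398 K/W
R_total = 0.1129 K/W
Q = ΔT / R_total = 449 / 0.1129

Q ≈ 3980 W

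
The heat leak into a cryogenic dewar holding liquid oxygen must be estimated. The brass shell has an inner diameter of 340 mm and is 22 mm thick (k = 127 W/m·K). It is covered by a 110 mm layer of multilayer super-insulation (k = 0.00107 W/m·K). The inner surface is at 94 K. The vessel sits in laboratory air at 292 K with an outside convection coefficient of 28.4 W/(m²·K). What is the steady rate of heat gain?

Spherical conduction: R = (1/r_in − 1/r_out)/(4πk) per layer; series-sum.
R_brass shell = (1/0.17 − 1/0.192)/(4π×127) = 4.223×10^-4 K/W
R_multilayer super-insulation = (1/0.192 − 1/0.302)/(4π×0.00107) = 141.1 K/W
R_outer film = 1/(h·4πr_o²) = 1/(28.4×4π×0.302²) = 0.03072 K/W
R_total = 141.1 K/W
Q = ΔT/R_total = 198/141.1

Q ≈ 1.4 W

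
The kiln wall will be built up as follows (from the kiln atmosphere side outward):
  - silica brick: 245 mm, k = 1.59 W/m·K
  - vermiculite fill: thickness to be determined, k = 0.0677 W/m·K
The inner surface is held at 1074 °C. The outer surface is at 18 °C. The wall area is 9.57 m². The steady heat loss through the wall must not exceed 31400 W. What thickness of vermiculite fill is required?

Using the resistance-network approach (series):
R_silica brick = L/(kA) = 0.245/(1.59×9.57) = 0.0161 K/W
Sum of the known resistances R_other = 0.0161 K/W
Required total resistance R_tot = ΔT/Q_allow = 1056/31400 = 0.03363 K/W
R_vermiculite fill = R_tot − R_other = 0.01753 K/W
L = R·k·A = 0.01753×0.0677×9.57

L ≈ 11.4 mm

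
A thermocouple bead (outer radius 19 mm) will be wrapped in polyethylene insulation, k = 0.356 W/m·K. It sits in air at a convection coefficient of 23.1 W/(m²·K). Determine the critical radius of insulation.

r_cr ≈ 30.8 mm

For a sphere r_cr = 2k/h = 2×0.356/23.1
r_cr = 30.8 mm; since the bare radius (19 mm) is below r_cr, adding a thin layer of insulation will *increase* heat loss.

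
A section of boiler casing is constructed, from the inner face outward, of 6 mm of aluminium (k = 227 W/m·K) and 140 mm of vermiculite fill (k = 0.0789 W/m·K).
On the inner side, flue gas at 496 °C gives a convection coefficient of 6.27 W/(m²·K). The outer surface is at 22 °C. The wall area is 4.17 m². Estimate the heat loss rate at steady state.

Model the wall as resistances in series:
R_inner film = 1/(h_i·A) = 1/(6.27×4.17) = 0.03825 K/W
R_aluminium = L/(kA) = 0.006/(227×4.17) = 6.339×10^-6 K/W
R_vermiculite fill = L/(kA) = 0.14/(0.0789×4.17) = 0.4255 K/W
R_total = 0.4638 K/W
Q = ΔT / R_total = 474 / 0.4638

Q ≈ 1020 W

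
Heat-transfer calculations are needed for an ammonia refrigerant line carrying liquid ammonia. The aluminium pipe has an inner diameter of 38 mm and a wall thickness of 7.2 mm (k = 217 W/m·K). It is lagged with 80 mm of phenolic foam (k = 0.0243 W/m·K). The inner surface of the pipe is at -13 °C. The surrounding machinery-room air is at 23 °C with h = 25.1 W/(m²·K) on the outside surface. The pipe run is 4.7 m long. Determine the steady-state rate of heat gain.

Radial resistances (cylindrical: R_cond = ln(r_o/r_i)/(2πkL), R_conv = 1/(h·2πrL)):
R_aluminium pipe wall = ln(26.2/19)/(2π×217×4.7) = 5.014×10^-5 K/W
R_phenolic foam = ln(106.2/26.2)/(2π×0.0243×4.7) = 1.95 K/W
R_outer film = 1/(h_o·2πr_oL) = 1/(25.1×2π×0.1062×4.7) = 0.0127 K/W
R_total = 1.963 K/W
Q = ΔT/R_total = 36/1.963

Q ≈ 18.3 W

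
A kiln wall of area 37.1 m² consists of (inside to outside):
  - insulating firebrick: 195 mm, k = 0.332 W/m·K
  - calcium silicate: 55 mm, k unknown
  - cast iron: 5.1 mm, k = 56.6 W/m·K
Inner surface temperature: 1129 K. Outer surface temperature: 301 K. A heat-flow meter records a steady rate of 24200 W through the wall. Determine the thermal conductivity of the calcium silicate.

Using the resistance-network approach (series):
R_insulating firebrick = L/(kA) = 0.195/(0.332×37.1) = 0.01583 K/W
R_cast iron = L/(kA) = 0.0051/(56.6×37.1) = 2.429×10^-6 K/W
Sum of known resistances R_other = 0.01583 K/W
Total R = ΔT/Q = 828/24200 = 0.03421 K/W
R_calcium silicate = R_total − R_other = 0.01838 K/W
k = L/(R·A) = 0.055/(0.01838×37.1)

k ≈ 0.0807 W/(m·K)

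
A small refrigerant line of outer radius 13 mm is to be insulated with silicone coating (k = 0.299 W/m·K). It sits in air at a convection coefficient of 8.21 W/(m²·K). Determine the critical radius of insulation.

For a cylinder r_cr = k/h = 0.299/8.21
r_cr = 36.4 mm; since the bare radius (13 mm) is below r_cr, adding a thin layer of insulation will *increase* heat loss.

r_cr ≈ 36.4 mm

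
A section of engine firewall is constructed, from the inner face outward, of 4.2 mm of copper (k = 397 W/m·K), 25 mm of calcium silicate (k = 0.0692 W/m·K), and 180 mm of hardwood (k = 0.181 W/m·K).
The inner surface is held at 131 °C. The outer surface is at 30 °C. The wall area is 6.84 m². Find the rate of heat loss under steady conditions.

Q ≈ 510 W

Using the resistance-network approach (series):
R_copper = L/(kA) = 0.0042/(397×6.84) = 1.547×10^-6 K/W
R_calcium silicate = L/(kA) = 0.025/(0.0692×6.84) = 0.05282 K/W
R_hardwood = L/(kA) = 0.18/(0.181×6.84) = 0.1454 K/W
R_total = 0.1982 K/W
Q = ΔT / R_total = 101 / 0.1982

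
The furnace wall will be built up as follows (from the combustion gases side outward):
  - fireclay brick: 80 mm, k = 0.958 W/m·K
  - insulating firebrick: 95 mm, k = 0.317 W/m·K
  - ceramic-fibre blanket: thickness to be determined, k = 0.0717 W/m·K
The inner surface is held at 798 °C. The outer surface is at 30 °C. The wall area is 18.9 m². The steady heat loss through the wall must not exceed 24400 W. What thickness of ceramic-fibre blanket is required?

Thermal resistances in series:
R_fireclay brick = L/(kA) = 0.08/(0.958×18.9) = 0.004418 K/W
R_insulating firebrick = L/(kA) = 0.095/(0.317×18.9) = 0.01586 K/W
Sum of the known resistances R_other = 0.02027 K/W
Required total resistance R_tot = ΔT/Q_allow = 768/24400 = 0.03148 K/W
R_ceramic-fibre blanket = R_tot − R_other = 0.0112 K/W
L = R·k·A = 0.0112×0.0717×18.9

L ≈ 15.2 mm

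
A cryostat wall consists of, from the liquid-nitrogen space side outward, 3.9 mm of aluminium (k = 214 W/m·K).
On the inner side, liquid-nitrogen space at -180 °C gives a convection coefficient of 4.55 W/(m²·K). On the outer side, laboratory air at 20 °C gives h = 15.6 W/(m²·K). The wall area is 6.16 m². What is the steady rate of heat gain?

Q ≈ 4340 W

Thermal resistances in series:
R_inner film = 1/(h_i·A) = 1/(4.55×6.16) = 0.03568 K/W
R_aluminium = L/(kA) = 0.0039/(214×6.16) = 2.958×10^-6 K/W
R_outer film = 1/(h_o·A) = 1/(15.6×6.16) = 0.01041 K/W
R_total = 0.04609 K/W
Q = ΔT / R_total = 200 / 0.04609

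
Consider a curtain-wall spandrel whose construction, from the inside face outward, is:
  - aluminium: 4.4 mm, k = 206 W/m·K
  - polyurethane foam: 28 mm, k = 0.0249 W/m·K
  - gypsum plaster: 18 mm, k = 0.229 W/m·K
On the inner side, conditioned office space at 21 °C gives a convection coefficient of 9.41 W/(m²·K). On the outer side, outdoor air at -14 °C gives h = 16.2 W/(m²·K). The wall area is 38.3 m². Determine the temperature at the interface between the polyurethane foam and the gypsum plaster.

T ≈ -10.4 °C

Series thermal resistances:
R_inner film = 1/(h_i·A) = 1/(9.41×38.3) = 0.002775 K/W
R_aluminium = L/(kA) = 0.0044/(206×38.3) = 5.577×10^-7 K/W
R_polyurethane foam = L/(kA) = 0.028/(0.0249×38.3) = 0.02936 K/W
R_gypsum plaster = L/(kA) = 0.018/(0.229×38.3) = 0.002052 K/W
R_outer film = 1/(h_o·A) = 1/(16.2×38.3) = 0.001612 K/W
R_total = 0.0358 K/W;  Q = ΔT/R_total = 35/0.0358 = 977.7 W
T_interface = T_inner − Q·ΣR(inner→interface) = 21 − 978×0.03214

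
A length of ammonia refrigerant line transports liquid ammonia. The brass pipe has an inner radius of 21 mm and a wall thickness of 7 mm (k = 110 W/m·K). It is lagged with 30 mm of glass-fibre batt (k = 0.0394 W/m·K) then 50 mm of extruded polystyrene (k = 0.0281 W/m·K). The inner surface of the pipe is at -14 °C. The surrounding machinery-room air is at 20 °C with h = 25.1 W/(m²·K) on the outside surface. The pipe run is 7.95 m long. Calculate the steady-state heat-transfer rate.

Treating each annulus and film as a series resistance:
R_brass pipe wall = ln(28/21)/(2π×110×7.95) = 5.236×10^-5 K/W
R_glass-fibre batt = ln(58/28)/(2π×0.0394×7.95) = 0.37 K/W
R_extruded polystyrene = ln(108/58)/(2π×0.0281×7.95) = 0.4429 K/W
R_outer film = 1/(h_o·2πr_oL) = 1/(25.1×2π×0.108×7.95) = 0.007385 K/W
R_total = 0.8204 K/W
Q = ΔT/R_total = 34/0.8204

Q ≈ 41.4 W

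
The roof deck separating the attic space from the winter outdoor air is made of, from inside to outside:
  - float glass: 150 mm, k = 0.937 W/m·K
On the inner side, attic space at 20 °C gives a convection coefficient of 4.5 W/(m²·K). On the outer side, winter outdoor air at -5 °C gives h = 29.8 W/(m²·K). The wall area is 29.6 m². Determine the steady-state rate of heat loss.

Q ≈ 1780 W

Series thermal resistances:
R_inner film = 1/(h_i·A) = 1/(4.5×29.6) = 0.007508 K/W
R_float glass = L/(kA) = 0.15/(0.937×29.6) = 0.005408 K/W
R_outer film = 1/(h_o·A) = 1/(29.8×29.6) = 0.001134 K/W
R_total = 0.01405 K/W
Q = ΔT / R_total = 25 / 0.01405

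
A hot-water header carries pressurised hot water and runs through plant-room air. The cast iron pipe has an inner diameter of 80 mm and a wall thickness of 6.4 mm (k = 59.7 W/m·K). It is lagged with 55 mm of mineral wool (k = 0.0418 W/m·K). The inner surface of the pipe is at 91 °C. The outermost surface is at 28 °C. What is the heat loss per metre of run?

q′ ≈ 21.2 W/m

Treating each annulus and film as a series resistance:
R_cast iron pipe wall = ln(46.4/40)/(2π×59.7×1) = 3.957×10^-4 K/W
R_mineral wool = ln(101.4/46.4)/(2π×0.0418×1) = 2.977 K/W
R_total = 2.977 K/W
Q = ΔT/R_total = 63/2.977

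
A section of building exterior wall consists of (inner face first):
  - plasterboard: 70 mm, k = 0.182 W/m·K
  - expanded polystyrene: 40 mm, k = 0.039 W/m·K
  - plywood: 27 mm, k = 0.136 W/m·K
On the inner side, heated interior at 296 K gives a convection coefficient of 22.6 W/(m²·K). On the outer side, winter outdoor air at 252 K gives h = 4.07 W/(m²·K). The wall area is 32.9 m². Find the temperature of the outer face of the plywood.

Using the resistance-network approach (series):
R_inner film = 1/(h_i·A) = 1/(22.6×32.9) = 0.001345 K/W
R_plasterboard = L/(kA) = 0.07/(0.182×32.9) = 0.01169 K/W
R_expanded polystyrene = L/(kA) = 0.04/(0.039×32.9) = 0.03117 K/W
R_plywood = L/(kA) = 0.027/(0.136×32.9) = 0.006034 K/W
R_outer film = 1/(h_o·A) = 1/(4.07×32.9) = 0.007468 K/W
R_total = 0.05771 K/W;  Q = ΔT/R_total = 44/0.05771 = 762.4 W
T_interface = T_inner − Q·ΣR(inner→interface) = 296 − 762×0.05024

T ≈ 258 K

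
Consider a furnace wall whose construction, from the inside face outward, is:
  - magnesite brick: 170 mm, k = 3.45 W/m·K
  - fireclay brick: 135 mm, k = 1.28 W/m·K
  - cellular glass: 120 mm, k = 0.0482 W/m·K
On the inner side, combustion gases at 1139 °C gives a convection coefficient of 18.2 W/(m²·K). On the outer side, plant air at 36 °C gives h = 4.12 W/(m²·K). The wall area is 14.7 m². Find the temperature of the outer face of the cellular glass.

Treating each layer as a thermal resistance in series:
R_inner film = 1/(h_i·A) = 1/(18.2×14.7) = 0.003738 K/W
R_magnesite brick = L/(kA) = 0.17/(3.45×14.7) = 0.003352 K/W
R_fireclay brick = L/(kA) = 0.135/(1.28×14.7) = 0.007175 K/W
R_cellular glass = L/(kA) = 0.12/(0.0482×14.7) = 0.1694 K/W
R_outer film = 1/(h_o·A) = 1/(4.12×14.7) = 0.01651 K/W
R_total = 0.2001 K/W;  Q = ΔT/R_total = 1103/0.2001 = 5511 W
T_interface = T_inner − Q·ΣR(inner→interface) = 1139 − 5510×0.1836

T ≈ 127 °C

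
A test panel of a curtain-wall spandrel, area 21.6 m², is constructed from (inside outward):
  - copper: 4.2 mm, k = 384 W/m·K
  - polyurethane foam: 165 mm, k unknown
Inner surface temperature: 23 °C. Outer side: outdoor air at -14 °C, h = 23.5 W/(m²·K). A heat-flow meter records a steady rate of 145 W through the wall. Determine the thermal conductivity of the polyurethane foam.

k ≈ 0.0302 W/(m·K)

Series thermal resistances:
R_copper = L/(kA) = 0.0042/(384×21.6) = 5.064×10^-7 K/W
R_outer film = 1/(h_o·A) = 1/(23.5×21.6) = 0.00197 K/W
Sum of known resistances R_other = 0.001971 K/W
Total R = ΔT/Q = 37/145 = 0.2552 K/W
R_polyurethane foam = R_total − R_other = 0.2532 K/W
k = L/(R·A) = 0.165/(0.2532×21.6)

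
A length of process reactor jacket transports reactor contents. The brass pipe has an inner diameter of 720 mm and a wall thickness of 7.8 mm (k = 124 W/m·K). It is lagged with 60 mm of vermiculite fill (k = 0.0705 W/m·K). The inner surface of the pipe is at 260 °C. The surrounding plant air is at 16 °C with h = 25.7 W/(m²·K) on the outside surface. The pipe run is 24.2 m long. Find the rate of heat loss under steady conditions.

Q ≈ 16600 W

Per-layer cylindrical resistances, series-summed:
R_brass pipe wall = ln(367.8/360)/(2π×124×24.2) = 1.137×10^-6 K/W
R_vermiculite fill = ln(427.8/367.8)/(2π×0.0705×24.2) = 0.0141 K/W
R_outer film = 1/(h_o·2πr_oL) = 1/(25.7×2π×0.4278×24.2) = 5.982×10^-4 K/W
R_total = 0.0147 K/W
Q = ΔT/R_total = 244/0.0147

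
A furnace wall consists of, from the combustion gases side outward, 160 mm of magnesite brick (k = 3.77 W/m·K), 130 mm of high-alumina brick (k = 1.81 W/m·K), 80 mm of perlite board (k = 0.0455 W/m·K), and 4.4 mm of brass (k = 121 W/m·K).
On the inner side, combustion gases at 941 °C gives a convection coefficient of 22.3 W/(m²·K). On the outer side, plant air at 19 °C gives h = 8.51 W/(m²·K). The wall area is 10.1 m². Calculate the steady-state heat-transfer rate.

Q ≈ 4580 W

Series thermal resistances:
R_inner film = 1/(h_i·A) = 1/(22.3×10.1) = 0.00444 K/W
R_magnesite brick = L/(kA) = 0.16/(3.77×10.1) = 0.004202 K/W
R_high-alumina brick = L/(kA) = 0.13/(1.81×10.1) = 0.007111 K/W
R_perlite board = L/(kA) = 0.08/(0.0455×10.1) = 0.1741 K/W
R_brass = L/(kA) = 0.0044/(121×10.1) = 3.6×10^-6 K/W
R_outer film = 1/(h_o·A) = 1/(8.51×10.1) = 0.01163 K/W
R_total = 0.2015 K/W
Q = ΔT / R_total = 922 / 0.2015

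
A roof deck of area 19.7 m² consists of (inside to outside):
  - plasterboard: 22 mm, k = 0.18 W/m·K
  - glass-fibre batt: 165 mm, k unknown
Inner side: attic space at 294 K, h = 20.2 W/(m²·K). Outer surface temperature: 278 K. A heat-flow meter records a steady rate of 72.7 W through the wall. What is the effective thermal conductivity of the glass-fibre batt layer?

Model the wall as resistances in series:
R_inner film = 1/(h_i·A) = 1/(20.2×19.7) = 0.002513 K/W
R_plasterboard = L/(kA) = 0.022/(0.18×19.7) = 0.006204 K/W
Sum of known resistances R_other = 0.008717 K/W
Total R = ΔT/Q = 16/72.7 = 0.2201 K/W
R_glass-fibre batt = R_total − R_other = 0.2114 K/W
k = L/(R·A) = 0.165/(0.2114×19.7)

k ≈ 0.0396 W/(m·K)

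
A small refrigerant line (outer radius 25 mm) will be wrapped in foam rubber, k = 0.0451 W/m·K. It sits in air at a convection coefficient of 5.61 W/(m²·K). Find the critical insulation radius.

For a cylinder r_cr = k/h = 0.0451/5.61
r_cr = 8.04 mm; since the bare radius (25 mm) is above r_cr, any added insulation will reduce heat loss.

r_cr ≈ 8.04 mm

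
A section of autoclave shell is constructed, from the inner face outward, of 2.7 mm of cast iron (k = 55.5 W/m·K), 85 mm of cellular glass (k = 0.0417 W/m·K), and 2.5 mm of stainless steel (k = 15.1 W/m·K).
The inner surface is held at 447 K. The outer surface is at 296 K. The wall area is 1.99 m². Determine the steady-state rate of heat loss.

Treating each layer as a thermal resistance in series:
R_cast iron = L/(kA) = 0.0027/(55.5×1.99) = 2.445×10^-5 K/W
R_cellular glass = L/(kA) = 0.085/(0.0417×1.99) = 1.024 K/W
R_stainless steel = L/(kA) = 0.0025/(15.1×1.99) = 8.32×10^-5 K/W
R_total = 1.024 K/W
Q = ΔT / R_total = 151 / 1.024

Q ≈ 147 W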